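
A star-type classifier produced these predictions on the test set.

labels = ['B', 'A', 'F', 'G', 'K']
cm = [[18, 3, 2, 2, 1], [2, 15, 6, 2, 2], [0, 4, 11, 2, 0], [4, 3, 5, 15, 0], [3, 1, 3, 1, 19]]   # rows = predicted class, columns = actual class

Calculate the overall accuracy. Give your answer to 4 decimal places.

0.6290

Accuracy = trace / total = (18+15+11+15+19=78) / 124 = 78/124 = 0.6290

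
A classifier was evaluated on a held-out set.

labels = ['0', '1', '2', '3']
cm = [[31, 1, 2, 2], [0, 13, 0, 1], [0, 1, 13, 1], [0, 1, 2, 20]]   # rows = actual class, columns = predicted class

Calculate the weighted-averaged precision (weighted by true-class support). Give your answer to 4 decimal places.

Per-class precision (TP/(TP+FP)):
  0: TP=31, FP=0+0+0=0 → 31/31 = 1.00000
  1: TP=13, FP=1+1+1=3 → 13/16 = 0.81250
  2: TP=13, FP=2+0+2=4 → 13/17 = 0.76471
  3: TP=20, FP=2+1+1=4 → 20/24 = 0.83333
Weighted-precision = Σ (supportᵢ/N)·precisionᵢ with N=88: (36/88)·1.00000 + (14/88)·0.81250 + (15/88)·0.76471 + (23/88)·0.83333 = 0.8865

0.8865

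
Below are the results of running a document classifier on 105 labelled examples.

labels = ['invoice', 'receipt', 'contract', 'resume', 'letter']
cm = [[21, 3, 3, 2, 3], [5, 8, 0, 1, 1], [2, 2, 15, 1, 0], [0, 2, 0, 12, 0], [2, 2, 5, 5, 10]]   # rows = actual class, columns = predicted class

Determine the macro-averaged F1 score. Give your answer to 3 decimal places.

Per-class F1 score (2·TP/(2·TP+FP+FN)):
  invoice: TP=21, FP=5+2+0+2=9, FN=3+3+2+3=11 → 42/62 = 0.6774
  receipt: TP=8, FP=3+2+2+2=9, FN=5+0+1+1=7 → 16/32 = 0.5000
  contract: TP=15, FP=3+0+0+5=8, FN=2+2+1+0=5 → 30/43 = 0.6977
  resume: TP=12, FP=2+1+1+5=9, FN=0+2+0+0=2 → 24/35 = 0.6857
  letter: TP=10, FP=3+1+0+0=4, FN=2+2+5+5=14 → 20/38 = 0.5263
Macro-F1 score = mean = (0.6774 + 0.5000 + 0.6977 + 0.6857 + 0.5263) / 5 = 0.617

0.617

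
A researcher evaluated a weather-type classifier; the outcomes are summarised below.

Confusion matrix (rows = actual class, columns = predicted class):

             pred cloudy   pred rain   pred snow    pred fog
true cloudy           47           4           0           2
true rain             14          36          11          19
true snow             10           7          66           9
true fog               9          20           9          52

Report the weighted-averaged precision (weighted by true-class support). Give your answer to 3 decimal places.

Per-class precision (TP/(TP+FP)):
  cloudy: TP=47, FP=14+10+9=33 → 47/80 = 0.5875
  rain: TP=36, FP=4+7+20=31 → 36/67 = 0.5373
  snow: TP=66, FP=0+11+9=20 → 66/86 = 0.7674
  fog: TP=52, FP=2+19+9=30 → 52/82 = 0.6341
Weighted-precision = Σ (supportᵢ/N)·precisionᵢ with N=315: (53/315)·0.5875 + (80/315)·0.5373 + (92/315)·0.7674 + (90/315)·0.6341 = 0.641

0.641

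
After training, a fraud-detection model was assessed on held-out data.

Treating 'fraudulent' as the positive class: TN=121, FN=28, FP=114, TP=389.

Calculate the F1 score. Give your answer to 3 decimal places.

Precision = TP/(TP+FP) = 389/503 = 0.7734
Recall = TP/(TP+FN) = 389/417 = 0.9329
F1 = 2·TP/(2·TP+FP+FN) = 778/920 = 0.846

0.846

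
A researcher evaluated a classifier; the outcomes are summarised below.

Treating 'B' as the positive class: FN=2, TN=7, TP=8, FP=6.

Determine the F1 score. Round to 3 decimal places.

0.667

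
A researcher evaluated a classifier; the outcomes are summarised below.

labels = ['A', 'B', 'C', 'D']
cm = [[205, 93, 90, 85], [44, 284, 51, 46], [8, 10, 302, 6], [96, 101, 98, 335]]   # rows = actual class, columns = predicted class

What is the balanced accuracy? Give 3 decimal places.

0.640

Balanced accuracy = mean of per-class recall.
  A: recall = 205/473 = 0.4334
  B: recall = 284/425 = 0.6682
  C: recall = 302/326 = 0.9264
  D: recall = 335/630 = 0.5317
Mean = (0.4334 + 0.6682 + 0.9264 + 0.5317) / 4 = 0.640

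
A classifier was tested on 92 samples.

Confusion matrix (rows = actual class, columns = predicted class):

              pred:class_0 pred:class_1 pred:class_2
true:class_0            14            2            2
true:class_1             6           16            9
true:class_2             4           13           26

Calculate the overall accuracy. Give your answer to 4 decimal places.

Accuracy = trace / total = (14+16+26=56) / 92 = 56/92 = 0.6087

0.6087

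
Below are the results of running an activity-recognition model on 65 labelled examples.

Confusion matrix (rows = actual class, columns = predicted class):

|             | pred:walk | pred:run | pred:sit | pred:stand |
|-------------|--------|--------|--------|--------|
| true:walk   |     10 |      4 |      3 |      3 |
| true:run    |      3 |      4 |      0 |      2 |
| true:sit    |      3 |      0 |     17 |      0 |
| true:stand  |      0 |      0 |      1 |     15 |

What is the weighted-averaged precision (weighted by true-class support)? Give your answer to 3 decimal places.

Per-class precision (TP/(TP+FP)):
  walk: TP=10, FP=3+3+0=6 → 10/16 = 0.6250
  run: TP=4, FP=4+0+0=4 → 4/8 = 0.5000
  sit: TP=17, FP=3+0+1=4 → 17/21 = 0.8095
  stand: TP=15, FP=3+2+0=5 → 15/20 = 0.7500
Weighted-precision = Σ (supportᵢ/N)·precisionᵢ with N=65: (20/65)·0.6250 + (9/65)·0.5000 + (20/65)·0.8095 + (16/65)·0.7500 = 0.695

0.695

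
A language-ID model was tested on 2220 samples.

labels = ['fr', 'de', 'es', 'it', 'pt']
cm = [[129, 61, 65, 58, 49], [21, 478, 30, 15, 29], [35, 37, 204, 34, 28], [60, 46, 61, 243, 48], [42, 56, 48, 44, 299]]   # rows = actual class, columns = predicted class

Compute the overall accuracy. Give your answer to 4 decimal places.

0.6095

Accuracy = trace / total = (129+478+204+243+299=1353) / 2220 = 1353/2220 = 0.6095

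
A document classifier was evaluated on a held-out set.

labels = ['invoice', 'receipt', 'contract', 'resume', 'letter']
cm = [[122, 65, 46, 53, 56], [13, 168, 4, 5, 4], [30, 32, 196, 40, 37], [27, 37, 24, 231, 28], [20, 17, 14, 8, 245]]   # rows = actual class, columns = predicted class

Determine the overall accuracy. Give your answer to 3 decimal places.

0.632

Accuracy = trace / total = (122+168+196+231+245=962) / 1522 = 962/1522 = 0.632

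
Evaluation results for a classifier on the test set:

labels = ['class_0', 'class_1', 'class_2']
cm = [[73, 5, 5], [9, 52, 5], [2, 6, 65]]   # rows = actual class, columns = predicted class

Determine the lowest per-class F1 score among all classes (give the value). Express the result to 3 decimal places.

Per-class F1 score (2·TP/(2·TP+FP+FN)):
  class_0: TP=73, FP=9+2=11, FN=5+5=10 → 146/167 = 0.8743
  class_1: TP=52, FP=5+6=11, FN=9+5=14 → 104/129 = 0.8062
  class_2: TP=65, FP=5+5=10, FN=2+6=8 → 130/148 = 0.8784
Lowest is class 'class_1' with F1 score = 0.806.

0.806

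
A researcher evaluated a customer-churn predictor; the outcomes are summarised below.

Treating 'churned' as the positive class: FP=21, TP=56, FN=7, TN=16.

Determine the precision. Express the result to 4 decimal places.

Precision = TP/(TP+FP) = 56/(56+21) = 56/77 = 0.7273

0.7273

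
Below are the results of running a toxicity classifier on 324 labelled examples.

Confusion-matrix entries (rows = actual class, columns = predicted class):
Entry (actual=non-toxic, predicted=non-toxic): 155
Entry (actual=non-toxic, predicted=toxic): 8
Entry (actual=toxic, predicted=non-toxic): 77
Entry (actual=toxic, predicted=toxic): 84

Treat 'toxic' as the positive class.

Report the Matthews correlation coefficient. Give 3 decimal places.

0.524

MCC = (TP·TN − FP·FN) / √((TP+FP)(TP+FN)(TN+FP)(TN+FN))
Numerator = 84·155 − 8·77 = 12404
Denominator = √(92·161·163·232) = √560130592 = 23667.0782
MCC = 12404 / 23667.0782 = 0.524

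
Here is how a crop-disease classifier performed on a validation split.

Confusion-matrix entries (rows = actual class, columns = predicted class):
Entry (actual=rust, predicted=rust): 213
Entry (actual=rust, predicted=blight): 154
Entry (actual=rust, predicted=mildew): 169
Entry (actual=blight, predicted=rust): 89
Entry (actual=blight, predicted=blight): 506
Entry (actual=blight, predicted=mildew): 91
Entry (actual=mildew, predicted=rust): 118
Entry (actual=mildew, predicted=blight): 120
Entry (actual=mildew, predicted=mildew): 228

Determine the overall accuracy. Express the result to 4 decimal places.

0.5610

Accuracy = trace / total = (213+506+228=947) / 1688 = 947/1688 = 0.5610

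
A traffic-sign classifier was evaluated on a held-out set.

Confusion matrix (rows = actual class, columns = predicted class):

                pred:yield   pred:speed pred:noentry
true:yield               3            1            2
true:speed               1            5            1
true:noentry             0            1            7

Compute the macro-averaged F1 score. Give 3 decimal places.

0.697

Per-class F1 score (2·TP/(2·TP+FP+FN)):
  yield: TP=3, FP=1+0=1, FN=1+2=3 → 6/10 = 0.6000
  speed: TP=5, FP=1+1=2, FN=1+1=2 → 10/14 = 0.7143
  noentry: TP=7, FP=2+1=3, FN=0+1=1 → 14/18 = 0.7778
Macro-F1 score = mean = (0.6000 + 0.7143 + 0.7778) / 3 = 0.697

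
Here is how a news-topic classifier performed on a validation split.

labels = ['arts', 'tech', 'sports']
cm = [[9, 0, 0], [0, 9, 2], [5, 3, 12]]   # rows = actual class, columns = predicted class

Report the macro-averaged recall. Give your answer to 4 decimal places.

Per-class recall (TP/(TP+FN)):
  arts: TP=9, FN=0+0=0 → 9/9 = 1.00000
  tech: TP=9, FN=0+2=2 → 9/11 = 0.81818
  sports: TP=12, FN=5+3=8 → 12/20 = 0.60000
Macro-recall = mean = (1.00000 + 0.81818 + 0.60000) / 3 = 0.8061

0.8061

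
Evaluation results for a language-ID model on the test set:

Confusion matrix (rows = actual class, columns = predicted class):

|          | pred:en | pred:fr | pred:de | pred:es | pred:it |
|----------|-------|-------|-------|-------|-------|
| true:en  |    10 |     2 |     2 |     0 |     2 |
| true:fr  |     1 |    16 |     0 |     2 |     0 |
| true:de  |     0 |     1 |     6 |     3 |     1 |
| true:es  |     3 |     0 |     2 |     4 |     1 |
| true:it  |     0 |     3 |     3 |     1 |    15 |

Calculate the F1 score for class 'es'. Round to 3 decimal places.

Treat 'es' as positive and all other classes as negative.
F1 score = 2·TP/(2·TP+FP+FN).
es: TP=4, FP=0+2+3+1=6, FN=3+0+2+1=6 → 8/20 = 0.4000

0.400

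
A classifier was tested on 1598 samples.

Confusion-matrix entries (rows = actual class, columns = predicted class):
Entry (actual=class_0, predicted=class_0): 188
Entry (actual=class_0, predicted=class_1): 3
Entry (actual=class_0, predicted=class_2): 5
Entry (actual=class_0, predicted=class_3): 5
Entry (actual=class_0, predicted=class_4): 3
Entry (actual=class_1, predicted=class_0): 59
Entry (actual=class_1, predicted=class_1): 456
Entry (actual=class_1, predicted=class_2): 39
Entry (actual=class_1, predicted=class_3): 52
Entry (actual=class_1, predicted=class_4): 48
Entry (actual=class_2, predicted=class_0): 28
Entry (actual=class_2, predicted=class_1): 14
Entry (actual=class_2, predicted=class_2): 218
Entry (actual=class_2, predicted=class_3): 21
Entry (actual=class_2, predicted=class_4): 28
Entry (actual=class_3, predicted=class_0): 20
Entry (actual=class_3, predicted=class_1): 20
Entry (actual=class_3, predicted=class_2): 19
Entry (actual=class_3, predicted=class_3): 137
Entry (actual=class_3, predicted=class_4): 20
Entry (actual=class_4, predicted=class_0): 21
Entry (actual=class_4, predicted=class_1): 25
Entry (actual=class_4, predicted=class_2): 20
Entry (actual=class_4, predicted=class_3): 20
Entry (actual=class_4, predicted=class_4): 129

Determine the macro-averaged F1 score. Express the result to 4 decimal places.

0.6812

Per-class F1 score (2·TP/(2·TP+FP+FN)):
  class_0: TP=188, FP=59+28+20+21=128, FN=3+5+5+3=16 → 376/520 = 0.72308
  class_1: TP=456, FP=3+14+20+25=62, FN=59+39+52+48=198 → 912/1172 = 0.77816
  class_2: TP=218, FP=5+39+19+20=83, FN=28+14+21+28=91 → 436/610 = 0.71475
  class_3: TP=137, FP=5+52+21+20=98, FN=20+20+19+20=79 → 274/451 = 0.60754
  class_4: TP=129, FP=3+48+28+20=99, FN=21+25+20+20=86 → 258/443 = 0.58239
Macro-F1 score = mean = (0.72308 + 0.77816 + 0.71475 + 0.60754 + 0.58239) / 5 = 0.6812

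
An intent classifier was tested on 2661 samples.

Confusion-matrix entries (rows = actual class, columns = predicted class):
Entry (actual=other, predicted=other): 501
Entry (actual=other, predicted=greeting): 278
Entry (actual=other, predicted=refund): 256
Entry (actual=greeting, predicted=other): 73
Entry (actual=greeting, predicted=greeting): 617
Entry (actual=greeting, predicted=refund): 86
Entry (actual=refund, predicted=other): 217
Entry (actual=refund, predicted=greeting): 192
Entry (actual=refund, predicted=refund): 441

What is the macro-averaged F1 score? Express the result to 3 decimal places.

Per-class F1 score (2·TP/(2·TP+FP+FN)):
  other: TP=501, FP=73+217=290, FN=278+256=534 → 1002/1826 = 0.5487
  greeting: TP=617, FP=278+192=470, FN=73+86=159 → 1234/1863 = 0.6624
  refund: TP=441, FP=256+86=342, FN=217+192=409 → 882/1633 = 0.5401
Macro-F1 score = mean = (0.5487 + 0.6624 + 0.5401) / 3 = 0.584

0.584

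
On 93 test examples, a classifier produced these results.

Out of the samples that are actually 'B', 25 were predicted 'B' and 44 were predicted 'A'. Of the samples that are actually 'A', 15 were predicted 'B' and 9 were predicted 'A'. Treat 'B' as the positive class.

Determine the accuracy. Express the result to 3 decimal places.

Accuracy = (TP+TN)/N = (25+9)/93 = 0.366

0.366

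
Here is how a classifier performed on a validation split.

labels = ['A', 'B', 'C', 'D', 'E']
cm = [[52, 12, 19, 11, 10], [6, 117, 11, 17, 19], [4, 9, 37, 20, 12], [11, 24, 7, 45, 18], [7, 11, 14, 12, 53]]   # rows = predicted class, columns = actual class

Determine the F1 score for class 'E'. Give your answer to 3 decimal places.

0.507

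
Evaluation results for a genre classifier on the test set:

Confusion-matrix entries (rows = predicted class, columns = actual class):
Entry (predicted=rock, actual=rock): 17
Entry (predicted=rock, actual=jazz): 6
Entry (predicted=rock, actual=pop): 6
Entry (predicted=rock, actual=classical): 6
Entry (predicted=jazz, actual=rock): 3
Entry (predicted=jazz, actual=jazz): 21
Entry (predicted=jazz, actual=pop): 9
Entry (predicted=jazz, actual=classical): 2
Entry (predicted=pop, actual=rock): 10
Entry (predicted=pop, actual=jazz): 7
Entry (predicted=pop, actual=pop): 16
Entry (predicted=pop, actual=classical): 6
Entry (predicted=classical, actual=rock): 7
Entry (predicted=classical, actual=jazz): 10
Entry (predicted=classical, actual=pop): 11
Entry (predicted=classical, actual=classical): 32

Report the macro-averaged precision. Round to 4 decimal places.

Per-class precision (TP/(TP+FP)):
  rock: TP=17, FP=6+6+6=18 → 17/35 = 0.48571
  jazz: TP=21, FP=3+9+2=14 → 21/35 = 0.60000
  pop: TP=16, FP=10+7+6=23 → 16/39 = 0.41026
  classical: TP=32, FP=7+10+11=28 → 32/60 = 0.53333
Macro-precision = mean = (0.48571 + 0.60000 + 0.41026 + 0.53333) / 4 = 0.5073

0.5073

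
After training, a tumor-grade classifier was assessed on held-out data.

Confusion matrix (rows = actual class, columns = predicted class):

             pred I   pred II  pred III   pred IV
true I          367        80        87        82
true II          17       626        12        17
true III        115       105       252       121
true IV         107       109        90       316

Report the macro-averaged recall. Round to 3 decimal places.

0.615

Per-class recall (TP/(TP+FN)):
  I: TP=367, FN=80+87+82=249 → 367/616 = 0.5958
  II: TP=626, FN=17+12+17=46 → 626/672 = 0.9315
  III: TP=252, FN=115+105+121=341 → 252/593 = 0.4250
  IV: TP=316, FN=107+109+90=306 → 316/622 = 0.5080
Macro-recall = mean = (0.5958 + 0.9315 + 0.4250 + 0.5080) / 4 = 0.615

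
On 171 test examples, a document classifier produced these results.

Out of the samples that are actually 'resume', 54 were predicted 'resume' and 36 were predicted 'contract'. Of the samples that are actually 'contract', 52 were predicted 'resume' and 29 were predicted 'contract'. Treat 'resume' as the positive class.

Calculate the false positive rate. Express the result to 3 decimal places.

0.642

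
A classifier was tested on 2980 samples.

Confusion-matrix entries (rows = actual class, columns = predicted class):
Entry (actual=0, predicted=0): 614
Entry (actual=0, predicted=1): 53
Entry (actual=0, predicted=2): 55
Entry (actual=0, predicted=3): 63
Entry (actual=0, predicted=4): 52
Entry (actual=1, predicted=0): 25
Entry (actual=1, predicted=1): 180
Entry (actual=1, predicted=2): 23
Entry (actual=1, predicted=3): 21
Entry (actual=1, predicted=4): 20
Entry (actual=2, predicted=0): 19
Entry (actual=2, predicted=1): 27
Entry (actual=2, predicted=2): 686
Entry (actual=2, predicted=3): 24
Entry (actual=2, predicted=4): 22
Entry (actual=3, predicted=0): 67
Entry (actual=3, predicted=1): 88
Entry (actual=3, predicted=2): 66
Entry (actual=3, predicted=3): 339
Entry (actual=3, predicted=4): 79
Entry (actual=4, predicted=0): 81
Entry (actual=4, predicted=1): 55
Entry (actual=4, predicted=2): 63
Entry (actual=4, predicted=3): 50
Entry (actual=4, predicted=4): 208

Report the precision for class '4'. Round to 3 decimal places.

precision = TP/(TP+FP).
4: TP=208, FP=52+20+22+79=173 → 208/381 = 0.5459

0.546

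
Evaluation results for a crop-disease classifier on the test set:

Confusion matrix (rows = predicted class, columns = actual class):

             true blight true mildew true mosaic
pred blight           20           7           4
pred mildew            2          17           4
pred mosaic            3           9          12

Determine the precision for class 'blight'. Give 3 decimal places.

One-vs-rest for 'blight': TP = diagonal; FP = other classes predicted 'blight'; FN = 'blight' predicted as other.
precision = TP/(TP+FP).
blight: TP=20, FP=7+4=11 → 20/31 = 0.6452

0.645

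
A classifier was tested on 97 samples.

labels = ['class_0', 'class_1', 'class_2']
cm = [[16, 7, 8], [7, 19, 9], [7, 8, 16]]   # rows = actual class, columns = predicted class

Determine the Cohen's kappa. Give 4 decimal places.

0.2879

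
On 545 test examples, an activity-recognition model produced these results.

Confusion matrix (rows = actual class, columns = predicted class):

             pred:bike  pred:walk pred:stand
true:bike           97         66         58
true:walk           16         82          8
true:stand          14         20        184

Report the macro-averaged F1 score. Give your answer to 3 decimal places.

Per-class F1 score (2·TP/(2·TP+FP+FN)):
  bike: TP=97, FP=16+14=30, FN=66+58=124 → 194/348 = 0.5575
  walk: TP=82, FP=66+20=86, FN=16+8=24 → 164/274 = 0.5985
  stand: TP=184, FP=58+8=66, FN=14+20=34 → 368/468 = 0.7863
Macro-F1 score = mean = (0.5575 + 0.5985 + 0.7863) / 3 = 0.647

0.647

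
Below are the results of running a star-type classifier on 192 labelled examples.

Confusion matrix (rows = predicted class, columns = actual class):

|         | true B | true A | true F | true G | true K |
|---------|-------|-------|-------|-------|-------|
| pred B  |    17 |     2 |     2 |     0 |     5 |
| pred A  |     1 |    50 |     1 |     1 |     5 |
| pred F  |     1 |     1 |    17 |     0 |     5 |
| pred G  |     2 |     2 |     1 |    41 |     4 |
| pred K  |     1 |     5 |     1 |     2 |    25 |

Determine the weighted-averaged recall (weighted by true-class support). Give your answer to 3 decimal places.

0.781

Per-class recall (TP/(TP+FN)):
  B: TP=17, FN=1+1+2+1=5 → 17/22 = 0.7727
  A: TP=50, FN=2+1+2+5=10 → 50/60 = 0.8333
  F: TP=17, FN=2+1+1+1=5 → 17/22 = 0.7727
  G: TP=41, FN=0+1+0+2=3 → 41/44 = 0.9318
  K: TP=25, FN=5+5+5+4=19 → 25/44 = 0.5682
Weighted-recall = Σ (supportᵢ/N)·recallᵢ with N=192: (22/192)·0.7727 + (60/192)·0.8333 + (22/192)·0.7727 + (44/192)·0.9318 + (44/192)·0.5682 = 0.781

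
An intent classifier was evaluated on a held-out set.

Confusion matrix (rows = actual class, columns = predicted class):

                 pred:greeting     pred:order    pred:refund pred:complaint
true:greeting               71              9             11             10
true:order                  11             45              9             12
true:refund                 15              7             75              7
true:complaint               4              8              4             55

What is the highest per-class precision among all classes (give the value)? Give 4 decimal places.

0.7576

Per-class precision (TP/(TP+FP)):
  greeting: TP=71, FP=11+15+4=30 → 71/101 = 0.70297
  order: TP=45, FP=9+7+8=24 → 45/69 = 0.65217
  refund: TP=75, FP=11+9+4=24 → 75/99 = 0.75758
  complaint: TP=55, FP=10+12+7=29 → 55/84 = 0.65476
Highest is class 'refund' with precision = 0.7576.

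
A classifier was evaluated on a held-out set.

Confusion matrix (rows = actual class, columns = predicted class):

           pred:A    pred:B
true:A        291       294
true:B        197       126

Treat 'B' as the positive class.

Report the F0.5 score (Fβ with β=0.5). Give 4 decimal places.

0.3145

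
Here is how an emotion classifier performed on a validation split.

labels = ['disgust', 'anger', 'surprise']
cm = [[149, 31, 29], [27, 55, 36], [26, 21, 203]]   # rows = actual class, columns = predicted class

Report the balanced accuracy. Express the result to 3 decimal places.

0.664

Balanced accuracy = mean of per-class recall.
  disgust: recall = 149/209 = 0.7129
  anger: recall = 55/118 = 0.4661
  surprise: recall = 203/250 = 0.8120
Mean = (0.7129 + 0.4661 + 0.8120) / 3 = 0.664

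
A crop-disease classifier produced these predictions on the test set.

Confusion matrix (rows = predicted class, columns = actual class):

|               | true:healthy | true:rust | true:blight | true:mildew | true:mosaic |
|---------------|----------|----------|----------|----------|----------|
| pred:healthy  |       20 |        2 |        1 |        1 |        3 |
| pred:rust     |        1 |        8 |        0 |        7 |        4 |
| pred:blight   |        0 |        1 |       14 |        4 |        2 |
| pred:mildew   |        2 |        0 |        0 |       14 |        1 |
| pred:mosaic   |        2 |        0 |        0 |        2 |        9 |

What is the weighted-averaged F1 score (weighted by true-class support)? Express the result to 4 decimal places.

0.6600

Per-class F1 score (2·TP/(2·TP+FP+FN)):
  healthy: TP=20, FP=2+1+1+3=7, FN=1+0+2+2=5 → 40/52 = 0.76923
  rust: TP=8, FP=1+0+7+4=12, FN=2+1+0+0=3 → 16/31 = 0.51613
  blight: TP=14, FP=0+1+4+2=7, FN=1+0+0+0=1 → 28/36 = 0.77778
  mildew: TP=14, FP=2+0+0+1=3, FN=1+7+4+2=14 → 28/45 = 0.62222
  mosaic: TP=9, FP=2+0+0+2=4, FN=3+4+2+1=10 → 18/32 = 0.56250
Weighted-F1 score = Σ (supportᵢ/N)·F1 scoreᵢ with N=98: (25/98)·0.76923 + (11/98)·0.51613 + (15/98)·0.77778 + (28/98)·0.62222 + (19/98)·0.56250 = 0.6600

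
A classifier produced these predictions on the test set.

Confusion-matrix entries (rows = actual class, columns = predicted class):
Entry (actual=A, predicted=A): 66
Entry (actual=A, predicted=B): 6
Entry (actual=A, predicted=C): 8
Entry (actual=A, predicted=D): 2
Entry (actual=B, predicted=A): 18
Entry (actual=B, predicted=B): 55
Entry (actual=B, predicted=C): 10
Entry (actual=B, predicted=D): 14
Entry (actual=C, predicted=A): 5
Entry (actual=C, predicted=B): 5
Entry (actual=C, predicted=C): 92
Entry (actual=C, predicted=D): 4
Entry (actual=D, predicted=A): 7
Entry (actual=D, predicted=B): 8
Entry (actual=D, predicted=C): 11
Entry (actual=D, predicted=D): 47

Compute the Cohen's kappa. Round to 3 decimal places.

0.632

Observed agreement pₒ = trace/N = 260/358 = 0.7263
Expected agreement pₑ = Σ (rowᵢ·colᵢ)/N² = (82·96 + 97·74 + 106·121 + 73·67)/358² = 0.2557
κ = (pₒ − pₑ)/(1 − pₑ) = (0.7263 − 0.2557)/(1 − 0.2557) = 0.632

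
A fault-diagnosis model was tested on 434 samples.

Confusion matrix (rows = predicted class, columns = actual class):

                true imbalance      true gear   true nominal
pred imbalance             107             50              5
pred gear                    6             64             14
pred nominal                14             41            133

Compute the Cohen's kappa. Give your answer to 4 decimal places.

Observed agreement pₒ = trace/N = 304/434 = 0.70046
Expected agreement pₑ = Σ (rowᵢ·colᵢ)/N² = (127·162 + 155·84 + 152·188)/434² = 0.33007
κ = (pₒ − pₑ)/(1 − pₑ) = (0.70046 − 0.33007)/(1 − 0.33007) = 0.5529

0.5529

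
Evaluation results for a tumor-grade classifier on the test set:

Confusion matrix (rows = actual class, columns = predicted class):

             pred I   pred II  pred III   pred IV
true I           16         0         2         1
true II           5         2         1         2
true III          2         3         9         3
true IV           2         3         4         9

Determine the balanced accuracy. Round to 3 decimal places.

0.518

Balanced accuracy = mean of per-class recall.
  I: recall = 16/19 = 0.8421
  II: recall = 2/10 = 0.2000
  III: recall = 9/17 = 0.5294
  IV: recall = 9/18 = 0.5000
Mean = (0.8421 + 0.2000 + 0.5294 + 0.5000) / 4 = 0.518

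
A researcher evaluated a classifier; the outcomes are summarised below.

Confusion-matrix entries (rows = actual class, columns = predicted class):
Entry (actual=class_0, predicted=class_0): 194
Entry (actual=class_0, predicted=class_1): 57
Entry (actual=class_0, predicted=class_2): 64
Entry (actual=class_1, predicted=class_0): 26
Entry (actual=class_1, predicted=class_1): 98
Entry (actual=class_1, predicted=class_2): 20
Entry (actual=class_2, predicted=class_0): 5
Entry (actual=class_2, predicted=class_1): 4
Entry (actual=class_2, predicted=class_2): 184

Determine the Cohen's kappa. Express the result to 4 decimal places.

Observed agreement pₒ = trace/N = 476/652 = 0.73006
Expected agreement pₑ = Σ (rowᵢ·colᵢ)/N² = (315·225 + 144·159 + 193·268)/652² = 0.34226
κ = (pₒ − pₑ)/(1 − pₑ) = (0.73006 − 0.34226)/(1 − 0.34226) = 0.5896

0.5896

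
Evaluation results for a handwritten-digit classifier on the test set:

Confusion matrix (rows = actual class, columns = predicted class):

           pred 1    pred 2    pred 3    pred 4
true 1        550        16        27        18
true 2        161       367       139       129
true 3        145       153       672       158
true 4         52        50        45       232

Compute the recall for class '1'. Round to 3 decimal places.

One-vs-rest for '1': TP = diagonal; FP = other classes predicted '1'; FN = '1' predicted as other.
recall = TP/(TP+FN).
1: TP=550, FN=16+27+18=61 → 550/611 = 0.9002

0.900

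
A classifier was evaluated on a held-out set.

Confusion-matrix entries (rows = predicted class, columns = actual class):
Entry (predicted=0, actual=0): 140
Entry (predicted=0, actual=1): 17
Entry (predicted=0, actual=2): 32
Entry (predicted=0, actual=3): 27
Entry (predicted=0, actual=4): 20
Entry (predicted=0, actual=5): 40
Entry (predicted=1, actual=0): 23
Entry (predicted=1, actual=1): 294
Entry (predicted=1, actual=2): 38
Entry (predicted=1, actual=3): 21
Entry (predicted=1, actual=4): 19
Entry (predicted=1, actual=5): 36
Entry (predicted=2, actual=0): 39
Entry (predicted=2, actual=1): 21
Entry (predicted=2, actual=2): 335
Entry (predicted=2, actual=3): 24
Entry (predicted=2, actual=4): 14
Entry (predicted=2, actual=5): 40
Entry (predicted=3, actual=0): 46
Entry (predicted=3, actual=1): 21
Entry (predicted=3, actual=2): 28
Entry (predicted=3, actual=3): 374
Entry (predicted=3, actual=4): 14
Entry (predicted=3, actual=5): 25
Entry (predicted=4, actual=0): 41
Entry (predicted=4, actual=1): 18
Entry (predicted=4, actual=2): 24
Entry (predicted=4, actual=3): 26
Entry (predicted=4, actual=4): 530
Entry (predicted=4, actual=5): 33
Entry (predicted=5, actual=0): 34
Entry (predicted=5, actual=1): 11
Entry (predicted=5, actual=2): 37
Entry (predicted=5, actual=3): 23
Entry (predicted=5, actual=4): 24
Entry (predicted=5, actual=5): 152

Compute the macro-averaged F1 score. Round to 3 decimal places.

Per-class F1 score (2·TP/(2·TP+FP+FN)):
  0: TP=140, FP=17+32+27+20+40=136, FN=23+39+46+41+34=183 → 280/599 = 0.4674
  1: TP=294, FP=23+38+21+19+36=137, FN=17+21+21+18+11=88 → 588/813 = 0.7232
  2: TP=335, FP=39+21+24+14+40=138, FN=32+38+28+24+37=159 → 670/967 = 0.6929
  3: TP=374, FP=46+21+28+14+25=134, FN=27+21+24+26+23=121 → 748/1003 = 0.7458
  4: TP=530, FP=41+18+24+26+33=142, FN=20+19+14+14+24=91 → 1060/1293 = 0.8198
  5: TP=152, FP=34+11+37+23+24=129, FN=40+36+40+25+33=174 → 304/607 = 0.5008
Macro-F1 score = mean = (0.4674 + 0.7232 + 0.6929 + 0.7458 + 0.8198 + 0.5008) / 6 = 0.658

0.658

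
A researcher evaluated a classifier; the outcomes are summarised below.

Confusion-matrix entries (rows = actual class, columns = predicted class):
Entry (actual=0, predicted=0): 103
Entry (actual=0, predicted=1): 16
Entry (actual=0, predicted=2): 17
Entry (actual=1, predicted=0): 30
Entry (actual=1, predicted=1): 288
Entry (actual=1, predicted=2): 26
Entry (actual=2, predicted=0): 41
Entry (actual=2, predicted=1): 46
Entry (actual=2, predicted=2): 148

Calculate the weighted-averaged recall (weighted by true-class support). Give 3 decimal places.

Per-class recall (TP/(TP+FN)):
  0: TP=103, FN=16+17=33 → 103/136 = 0.7574
  1: TP=288, FN=30+26=56 → 288/344 = 0.8372
  2: TP=148, FN=41+46=87 → 148/235 = 0.6298
Weighted-recall = Σ (supportᵢ/N)·recallᵢ with N=715: (136/715)·0.7574 + (344/715)·0.8372 + (235/715)·0.6298 = 0.754

0.754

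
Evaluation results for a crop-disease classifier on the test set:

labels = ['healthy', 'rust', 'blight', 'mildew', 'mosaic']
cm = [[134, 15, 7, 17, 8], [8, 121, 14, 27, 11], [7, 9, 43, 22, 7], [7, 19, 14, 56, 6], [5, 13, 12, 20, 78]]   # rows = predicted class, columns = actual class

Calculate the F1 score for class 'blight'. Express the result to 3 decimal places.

Treat 'blight' as positive and all other classes as negative.
F1 score = 2·TP/(2·TP+FP+FN).
blight: TP=43, FP=7+9+22+7=45, FN=7+14+14+12=47 → 86/178 = 0.4831

0.483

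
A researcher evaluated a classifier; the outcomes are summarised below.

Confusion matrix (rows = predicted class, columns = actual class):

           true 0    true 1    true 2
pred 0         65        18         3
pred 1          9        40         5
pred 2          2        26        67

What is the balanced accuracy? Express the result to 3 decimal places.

Balanced accuracy = mean of per-class recall.
  0: recall = 65/76 = 0.8553
  1: recall = 40/84 = 0.4762
  2: recall = 67/75 = 0.8933
Mean = (0.8553 + 0.4762 + 0.8933) / 3 = 0.742

0.742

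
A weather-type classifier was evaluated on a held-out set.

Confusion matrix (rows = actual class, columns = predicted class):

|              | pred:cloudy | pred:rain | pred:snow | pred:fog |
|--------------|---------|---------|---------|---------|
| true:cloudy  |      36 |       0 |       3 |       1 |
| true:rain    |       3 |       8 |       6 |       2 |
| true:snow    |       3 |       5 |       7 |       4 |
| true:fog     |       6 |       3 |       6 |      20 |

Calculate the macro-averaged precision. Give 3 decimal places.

0.577

Per-class precision (TP/(TP+FP)):
  cloudy: TP=36, FP=3+3+6=12 → 36/48 = 0.7500
  rain: TP=8, FP=0+5+3=8 → 8/16 = 0.5000
  snow: TP=7, FP=3+6+6=15 → 7/22 = 0.3182
  fog: TP=20, FP=1+2+4=7 → 20/27 = 0.7407
Macro-precision = mean = (0.7500 + 0.5000 + 0.3182 + 0.7407) / 4 = 0.577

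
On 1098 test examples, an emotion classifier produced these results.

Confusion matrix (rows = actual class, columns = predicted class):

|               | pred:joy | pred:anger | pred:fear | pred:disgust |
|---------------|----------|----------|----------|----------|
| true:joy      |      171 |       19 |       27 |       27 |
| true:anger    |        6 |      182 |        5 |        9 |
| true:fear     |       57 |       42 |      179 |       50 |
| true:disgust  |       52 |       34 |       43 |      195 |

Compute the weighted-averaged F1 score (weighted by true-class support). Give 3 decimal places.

Per-class F1 score (2·TP/(2·TP+FP+FN)):
  joy: TP=171, FP=6+57+52=115, FN=19+27+27=73 → 342/530 = 0.6453
  anger: TP=182, FP=19+42+34=95, FN=6+5+9=20 → 364/479 = 0.7599
  fear: TP=179, FP=27+5+43=75, FN=57+42+50=149 → 358/582 = 0.6151
  disgust: TP=195, FP=27+9+50=86, FN=52+34+43=129 → 390/605 = 0.6446
Weighted-F1 score = Σ (supportᵢ/N)·F1 scoreᵢ with N=1098: (244/1098)·0.6453 + (202/1098)·0.7599 + (328/1098)·0.6151 + (324/1098)·0.6446 = 0.657

0.657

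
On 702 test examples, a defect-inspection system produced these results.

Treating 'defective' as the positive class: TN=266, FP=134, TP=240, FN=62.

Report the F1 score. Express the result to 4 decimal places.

0.7101

Precision = TP/(TP+FP) = 240/374 = 0.6417
Recall = TP/(TP+FN) = 240/302 = 0.7947
F1 = 2·TP/(2·TP+FP+FN) = 480/676 = 0.7101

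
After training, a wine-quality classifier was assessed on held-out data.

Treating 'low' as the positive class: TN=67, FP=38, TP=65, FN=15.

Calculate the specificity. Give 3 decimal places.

0.638

Specificity = TN/(TN+FP) = 67/(67+38) = 0.638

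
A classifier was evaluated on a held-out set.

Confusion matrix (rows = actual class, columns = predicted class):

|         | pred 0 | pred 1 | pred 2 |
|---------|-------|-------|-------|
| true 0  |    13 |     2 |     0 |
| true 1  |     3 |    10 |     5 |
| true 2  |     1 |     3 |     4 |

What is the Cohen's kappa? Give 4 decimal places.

0.4705

Observed agreement pₒ = trace/N = 27/41 = 0.65854
Expected agreement pₑ = Σ (rowᵢ·colᵢ)/N² = (15·17 + 18·15 + 8·9)/41² = 0.35515
κ = (pₒ − pₑ)/(1 − pₑ) = (0.65854 − 0.35515)/(1 − 0.35515) = 0.4705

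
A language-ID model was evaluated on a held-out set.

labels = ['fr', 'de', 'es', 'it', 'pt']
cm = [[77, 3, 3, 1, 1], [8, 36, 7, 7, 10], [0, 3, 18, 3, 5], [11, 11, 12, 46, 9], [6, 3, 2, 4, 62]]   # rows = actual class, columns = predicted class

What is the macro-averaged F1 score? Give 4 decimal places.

Per-class F1 score (2·TP/(2·TP+FP+FN)):
  fr: TP=77, FP=8+0+11+6=25, FN=3+3+1+1=8 → 154/187 = 0.82353
  de: TP=36, FP=3+3+11+3=20, FN=8+7+7+10=32 → 72/124 = 0.58065
  es: TP=18, FP=3+7+12+2=24, FN=0+3+3+5=11 → 36/71 = 0.50704
  it: TP=46, FP=1+7+3+4=15, FN=11+11+12+9=43 → 92/150 = 0.61333
  pt: TP=62, FP=1+10+5+9=25, FN=6+3+2+4=15 → 124/164 = 0.75610
Macro-F1 score = mean = (0.82353 + 0.58065 + 0.50704 + 0.61333 + 0.75610) / 5 = 0.6561

0.6561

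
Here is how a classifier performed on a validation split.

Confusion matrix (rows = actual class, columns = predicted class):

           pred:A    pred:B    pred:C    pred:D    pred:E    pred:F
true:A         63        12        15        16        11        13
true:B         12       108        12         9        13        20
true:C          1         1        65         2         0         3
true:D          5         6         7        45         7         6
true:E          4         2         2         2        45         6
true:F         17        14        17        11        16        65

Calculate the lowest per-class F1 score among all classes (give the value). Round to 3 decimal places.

Per-class F1 score (2·TP/(2·TP+FP+FN)):
  A: TP=63, FP=12+1+5+4+17=39, FN=12+15+16+11+13=67 → 126/232 = 0.5431
  B: TP=108, FP=12+1+6+2+14=35, FN=12+12+9+13+20=66 → 216/317 = 0.6814
  C: TP=65, FP=15+12+7+2+17=53, FN=1+1+2+0+3=7 → 130/190 = 0.6842
  D: TP=45, FP=16+9+2+2+11=40, FN=5+6+7+7+6=31 → 90/161 = 0.5590
  E: TP=45, FP=11+13+0+7+16=47, FN=4+2+2+2+6=16 → 90/153 = 0.5882
  F: TP=65, FP=13+20+3+6+6=48, FN=17+14+17+11+16=75 → 130/253 = 0.5138
Lowest is class 'F' with F1 score = 0.514.

0.514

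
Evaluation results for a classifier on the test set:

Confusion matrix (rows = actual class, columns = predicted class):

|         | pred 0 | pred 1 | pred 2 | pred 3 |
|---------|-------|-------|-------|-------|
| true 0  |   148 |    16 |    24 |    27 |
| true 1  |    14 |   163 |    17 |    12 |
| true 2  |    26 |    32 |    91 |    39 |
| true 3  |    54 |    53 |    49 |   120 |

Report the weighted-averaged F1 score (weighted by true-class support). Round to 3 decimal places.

Per-class F1 score (2·TP/(2·TP+FP+FN)):
  0: TP=148, FP=14+26+54=94, FN=16+24+27=67 → 296/457 = 0.6477
  1: TP=163, FP=16+32+53=101, FN=14+17+12=43 → 326/470 = 0.6936
  2: TP=91, FP=24+17+49=90, FN=26+32+39=97 → 182/369 = 0.4932
  3: TP=120, FP=27+12+39=78, FN=54+53+49=156 → 240/474 = 0.5063
Weighted-F1 score = Σ (supportᵢ/N)·F1 scoreᵢ with N=885: (215/885)·0.6477 + (206/885)·0.6936 + (188/885)·0.4932 + (276/885)·0.5063 = 0.581

0.581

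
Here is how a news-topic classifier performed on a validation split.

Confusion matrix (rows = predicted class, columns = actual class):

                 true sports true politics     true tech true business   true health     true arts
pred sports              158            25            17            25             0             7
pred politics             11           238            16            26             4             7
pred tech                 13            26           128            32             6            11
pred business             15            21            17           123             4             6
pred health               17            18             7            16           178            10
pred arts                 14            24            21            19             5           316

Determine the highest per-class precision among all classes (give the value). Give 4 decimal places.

0.7920

Per-class precision (TP/(TP+FP)):
  sports: TP=158, FP=25+17+25+0+7=74 → 158/232 = 0.68103
  politics: TP=238, FP=11+16+26+4+7=64 → 238/302 = 0.78808
  tech: TP=128, FP=13+26+32+6+11=88 → 128/216 = 0.59259
  business: TP=123, FP=15+21+17+4+6=63 → 123/186 = 0.66129
  health: TP=178, FP=17+18+7+16+10=68 → 178/246 = 0.72358
  arts: TP=316, FP=14+24+21+19+5=83 → 316/399 = 0.79198
Highest is class 'arts' with precision = 0.7920.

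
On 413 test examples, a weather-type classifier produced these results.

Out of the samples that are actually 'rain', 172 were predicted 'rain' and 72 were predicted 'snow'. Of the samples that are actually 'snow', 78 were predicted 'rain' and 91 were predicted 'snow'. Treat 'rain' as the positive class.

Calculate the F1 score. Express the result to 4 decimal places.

0.6964

Precision = TP/(TP+FP) = 172/250 = 0.6880
Recall = TP/(TP+FN) = 172/244 = 0.7049
F1 = 2·TP/(2·TP+FP+FN) = 344/494 = 0.6964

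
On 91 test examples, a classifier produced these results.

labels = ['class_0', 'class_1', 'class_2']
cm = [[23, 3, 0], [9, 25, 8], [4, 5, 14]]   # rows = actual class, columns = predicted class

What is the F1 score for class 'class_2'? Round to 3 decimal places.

F1 score = 2·TP/(2·TP+FP+FN).
class_2: TP=14, FP=0+8=8, FN=4+5=9 → 28/45 = 0.6222

0.622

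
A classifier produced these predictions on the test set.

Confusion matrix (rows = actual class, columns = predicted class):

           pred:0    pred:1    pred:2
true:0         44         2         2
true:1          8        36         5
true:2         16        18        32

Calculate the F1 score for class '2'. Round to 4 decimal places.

Treat '2' as positive and all other classes as negative.
F1 score = 2·TP/(2·TP+FP+FN).
2: TP=32, FP=2+5=7, FN=16+18=34 → 64/105 = 0.60952

0.6095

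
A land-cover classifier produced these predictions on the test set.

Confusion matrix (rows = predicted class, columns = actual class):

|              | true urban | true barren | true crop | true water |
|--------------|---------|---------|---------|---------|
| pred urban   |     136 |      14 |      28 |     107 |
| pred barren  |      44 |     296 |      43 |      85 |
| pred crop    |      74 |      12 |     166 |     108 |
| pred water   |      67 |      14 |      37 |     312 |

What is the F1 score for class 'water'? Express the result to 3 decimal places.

0.599

F1 score = 2·TP/(2·TP+FP+FN).
water: TP=312, FP=67+14+37=118, FN=107+85+108=300 → 624/1042 = 0.5988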